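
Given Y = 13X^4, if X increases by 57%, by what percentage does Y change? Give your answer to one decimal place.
507.6%

For Y = 13X^4:
If X → X(1 + 0.57)
Then Y → Y · (1 + 0.57)^4
     ≈ Y · 6.0757

Percentage change = ((1 + 0.57)^4 − 1) × 100% ≈ 507.6%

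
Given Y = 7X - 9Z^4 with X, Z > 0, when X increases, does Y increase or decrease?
Y increases

Taking the partial derivative:
∂Y/∂X = 7

∂Y/∂X = 7 > 0 (assuming positive values)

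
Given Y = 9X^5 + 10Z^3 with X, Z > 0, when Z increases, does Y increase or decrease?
Y increases

Taking the partial derivative:
∂Y/∂Z = 30Z^2

∂Y/∂Z = 30Z^2 > 0 (assuming positive values)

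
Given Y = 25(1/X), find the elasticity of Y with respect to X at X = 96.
Elasticity = -1

Elasticity = (dY/dX) · (X/Y)

dY/dX = -25/X²
At X = 96: dY/dX = -25/9216, Y = 25/96

Elasticity = (-25/9216) · (96 / (25/96)) = -1

Interpretation: for a small percentage change in X, the percentage change in Y is approximately -1.00 times as large.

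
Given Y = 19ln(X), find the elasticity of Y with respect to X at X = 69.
Elasticity = 1/ln(69) ≈ 0.2362

Elasticity = (dY/dX) · (X/Y)

dY/dX = 19/X
At X = 69: dY/dX = 19/69, Y = 19·ln(69)

Elasticity = (19/69) · (69 / (19·ln(69))) = 1/ln(69) ≈ 0.2362

Interpretation: for a small percentage change in X, the percentage change in Y is approximately 0.24 times as large.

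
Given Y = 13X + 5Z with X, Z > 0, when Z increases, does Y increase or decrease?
Y increases

Taking the partial derivative:
∂Y/∂Z = 5

∂Y/∂Z = 5 > 0 (assuming positive values)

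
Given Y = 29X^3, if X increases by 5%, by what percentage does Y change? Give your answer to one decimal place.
15.8%

For Y = 29X^3:
If X → X(1 + 0.05)
Then Y → Y · (1 + 0.05)^3
     ≈ Y · 1.1576

Percentage change = ((1 + 0.05)^3 − 1) × 100% ≈ 15.8%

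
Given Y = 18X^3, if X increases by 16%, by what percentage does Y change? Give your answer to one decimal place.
56.1%

For Y = 18X^3:
If X → X(1 + 0.16)
Then Y → Y · (1 + 0.16)^3
     ≈ Y · 1.5609

Percentage change = ((1 + 0.16)^3 − 1) × 100% ≈ 56.1%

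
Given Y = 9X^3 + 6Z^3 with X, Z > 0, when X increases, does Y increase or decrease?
Y increases

Taking the partial derivative:
∂Y/∂X = 27X^2

∂Y/∂X = 27X^2 > 0 (assuming positive values)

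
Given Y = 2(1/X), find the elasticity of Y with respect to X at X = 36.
Elasticity = -1

Elasticity = (dY/dX) · (X/Y)

dY/dX = -2/X²
At X = 36: dY/dX = -1/648, Y = 1/18

Elasticity = (-1/648) · (36 / (1/18)) = -1

Interpretation: for a small percentage change in X, the percentage change in Y is approximately -1.00 times as large.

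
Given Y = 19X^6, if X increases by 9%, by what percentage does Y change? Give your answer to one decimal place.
67.7%

For Y = 19X^6:
If X → X(1 + 0.09)
Then Y → Y · (1 + 0.09)^6
     ≈ Y · 1.6771

Percentage change = ((1 + 0.09)^6 − 1) × 100% ≈ 67.7%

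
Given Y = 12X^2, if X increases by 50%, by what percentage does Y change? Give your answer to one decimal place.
125.0%

For Y = 12X^2:
If X → X(1 + 0.5)
Then Y → Y · (1 + 0.5)^2
     = Y · 2.2500

Percentage change = ((1 + 0.5)^2 − 1) × 100% = 125.0%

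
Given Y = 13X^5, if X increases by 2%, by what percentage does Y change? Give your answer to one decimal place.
10.4%

For Y = 13X^5:
If X → X(1 + 0.02)
Then Y → Y · (1 + 0.02)^5
     ≈ Y · 1.1041

Percentage change = ((1 + 0.02)^5 − 1) × 100% ≈ 10.4%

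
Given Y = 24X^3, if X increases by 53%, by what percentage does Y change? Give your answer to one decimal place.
258.2%

For Y = 24X^3:
If X → X(1 + 0.53)
Then Y → Y · (1 + 0.53)^3
     ≈ Y · 3.5816

Percentage change = ((1 + 0.53)^3 − 1) × 100% ≈ 258.2%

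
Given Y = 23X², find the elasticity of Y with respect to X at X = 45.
Elasticity = 2

Elasticity = (dY/dX) · (X/Y)

dY/dX = 46·X
At X = 45: dY/dX = 2070, Y = 46575

Elasticity = 2070 · (45 / 46575) = 2

Interpretation: for a small percentage change in X, the percentage change in Y is approximately 2.00 times as large.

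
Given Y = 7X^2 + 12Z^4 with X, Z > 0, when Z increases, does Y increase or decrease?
Y increases

Taking the partial derivative:
∂Y/∂Z = 48Z^3

∂Y/∂Z = 48Z^3 > 0 (assuming positive values)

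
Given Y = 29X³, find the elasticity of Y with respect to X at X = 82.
Elasticity = 3

Elasticity = (dY/dX) · (X/Y)

dY/dX = 87·X²
At X = 82: dY/dX = 584988, Y = 15989672

Elasticity = 584988 · (82 / 15989672) = 3

Interpretation: for a small percentage change in X, the percentage change in Y is approximately 3.00 times as large.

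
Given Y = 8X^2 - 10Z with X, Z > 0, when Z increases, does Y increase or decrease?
Y decreases

Taking the partial derivative:
∂Y/∂Z = -10

∂Y/∂Z = -10 < 0 (assuming positive values)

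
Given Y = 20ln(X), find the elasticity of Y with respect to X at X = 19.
Elasticity = 1/ln(19) ≈ 0.3396

Elasticity = (dY/dX) · (X/Y)

dY/dX = 20/X
At X = 19: dY/dX = 20/19, Y = 20·ln(19)

Elasticity = (20/19) · (19 / (20·ln(19))) = 1/ln(19) ≈ 0.3396

Interpretation: for a small percentage change in X, the percentage change in Y is approximately 0.34 times as large.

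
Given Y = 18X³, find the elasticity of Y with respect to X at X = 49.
Elasticity = 3

Elasticity = (dY/dX) · (X/Y)

dY/dX = 54·X²
At X = 49: dY/dX = 129654, Y = 2117682

Elasticity = 129654 · (49 / 2117682) = 3

Interpretation: for a small percentage change in X, the percentage change in Y is approximately 3.00 times as large.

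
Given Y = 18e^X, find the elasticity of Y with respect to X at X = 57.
Elasticity = 57

Elasticity = (dY/dX) · (X/Y)

dY/dX = 18·e^X
At X = 57: dY/dX = 18·e^57, Y = 18·e^57

Elasticity = (18·e^57) · (57 / (18·e^57)) = 57

Interpretation: for a small percentage change in X, the percentage change in Y is approximately 57.00 times as large.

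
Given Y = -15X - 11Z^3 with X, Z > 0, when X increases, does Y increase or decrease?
Y decreases

Taking the partial derivative:
∂Y/∂X = -15

∂Y/∂X = -15 < 0 (assuming positive values)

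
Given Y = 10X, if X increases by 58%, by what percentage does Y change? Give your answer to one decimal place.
58.0%

For Y = 10X:
If X → X(1 + 0.58)
Then Y → Y · (1 + 0.58)^1
     = Y · 1.5800

Percentage change = ((1 + 0.58)^1 − 1) × 100% = 58.0%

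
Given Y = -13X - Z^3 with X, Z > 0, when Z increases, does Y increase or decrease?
Y decreases

Taking the partial derivative:
∂Y/∂Z = -3Z^2

∂Y/∂Z = -3Z^2 < 0 (assuming positive values)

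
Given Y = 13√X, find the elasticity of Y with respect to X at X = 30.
Elasticity = 1/2

Elasticity = (dY/dX) · (X/Y)

dY/dX = 13/(2·√X)
At X = 30: dY/dX = 13·√30/60, Y = 13·√30

Elasticity = (13·√30/60) · (30 / (13·√30)) = 1/2

Interpretation: for a small percentage change in X, the percentage change in Y is approximately 0.50 times as large.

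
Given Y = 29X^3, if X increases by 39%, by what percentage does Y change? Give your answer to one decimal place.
168.6%

For Y = 29X^3:
If X → X(1 + 0.39)
Then Y → Y · (1 + 0.39)^3
     ≈ Y · 2.6856

Percentage change = ((1 + 0.39)^3 − 1) × 100% ≈ 168.6%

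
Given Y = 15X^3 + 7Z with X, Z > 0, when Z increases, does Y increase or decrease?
Y increases

Taking the partial derivative:
∂Y/∂Z = 7

∂Y/∂Z = 7 > 0 (assuming positive values)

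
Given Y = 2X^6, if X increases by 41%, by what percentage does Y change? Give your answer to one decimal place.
685.8%

For Y = 2X^6:
If X → X(1 + 0.41)
Then Y → Y · (1 + 0.41)^6
     ≈ Y · 7.8580

Percentage change = ((1 + 0.41)^6 − 1) × 100% ≈ 685.8%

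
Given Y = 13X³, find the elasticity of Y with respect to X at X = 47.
Elasticity = 3

Elasticity = (dY/dX) · (X/Y)

dY/dX = 39·X²
At X = 47: dY/dX = 86151, Y = 1349699

Elasticity = 86151 · (47 / 1349699) = 3

Interpretation: for a small percentage change in X, the percentage change in Y is approximately 3.00 times as large.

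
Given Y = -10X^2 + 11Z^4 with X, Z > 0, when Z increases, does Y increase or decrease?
Y increases

Taking the partial derivative:
∂Y/∂Z = 44Z^3

∂Y/∂Z = 44Z^3 > 0 (assuming positive values)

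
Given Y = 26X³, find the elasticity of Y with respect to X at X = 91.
Elasticity = 3

Elasticity = (dY/dX) · (X/Y)

dY/dX = 78·X²
At X = 91: dY/dX = 645918, Y = 19592846

Elasticity = 645918 · (91 / 19592846) = 3

Interpretation: for a small percentage change in X, the percentage change in Y is approximately 3.00 times as large.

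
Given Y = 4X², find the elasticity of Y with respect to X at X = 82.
Elasticity = 2

Elasticity = (dY/dX) · (X/Y)

dY/dX = 8·X
At X = 82: dY/dX = 656, Y = 26896

Elasticity = 656 · (82 / 26896) = 2

Interpretation: for a small percentage change in X, the percentage change in Y is approximately 2.00 times as large.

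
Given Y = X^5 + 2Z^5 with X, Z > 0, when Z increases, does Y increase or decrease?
Y increases

Taking the partial derivative:
∂Y/∂Z = 10Z^4

∂Y/∂Z = 10Z^4 > 0 (assuming positive values)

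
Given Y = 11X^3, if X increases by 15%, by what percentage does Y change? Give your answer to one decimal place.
52.1%

For Y = 11X^3:
If X → X(1 + 0.15)
Then Y → Y · (1 + 0.15)^3
     ≈ Y · 1.5209

Percentage change = ((1 + 0.15)^3 − 1) × 100% ≈ 52.1%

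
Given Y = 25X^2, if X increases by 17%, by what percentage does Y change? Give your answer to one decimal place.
36.9%

For Y = 25X^2:
If X → X(1 + 0.17)
Then Y → Y · (1 + 0.17)^2
     = Y · 1.3689

Percentage change = ((1 + 0.17)^2 − 1) × 100% ≈ 36.9%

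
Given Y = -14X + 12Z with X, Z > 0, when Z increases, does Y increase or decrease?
Y increases

Taking the partial derivative:
∂Y/∂Z = 12

∂Y/∂Z = 12 > 0 (assuming positive values)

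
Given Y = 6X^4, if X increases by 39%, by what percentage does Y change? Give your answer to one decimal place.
273.3%

For Y = 6X^4:
If X → X(1 + 0.39)
Then Y → Y · (1 + 0.39)^4
     ≈ Y · 3.7330

Percentage change = ((1 + 0.39)^4 − 1) × 100% ≈ 273.3%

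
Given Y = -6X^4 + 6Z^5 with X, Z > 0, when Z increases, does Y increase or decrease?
Y increases

Taking the partial derivative:
∂Y/∂Z = 30Z^4

∂Y/∂Z = 30Z^4 > 0 (assuming positive values)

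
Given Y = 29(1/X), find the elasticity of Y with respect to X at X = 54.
Elasticity = -1

Elasticity = (dY/dX) · (X/Y)

dY/dX = -29/X²
At X = 54: dY/dX = -29/2916, Y = 29/54

Elasticity = (-29/2916) · (54 / (29/54)) = -1

Interpretation: for a small percentage change in X, the percentage change in Y is approximately -1.00 times as large.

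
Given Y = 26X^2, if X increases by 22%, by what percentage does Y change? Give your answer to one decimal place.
48.8%

For Y = 26X^2:
If X → X(1 + 0.22)
Then Y → Y · (1 + 0.22)^2
     = Y · 1.4884

Percentage change = ((1 + 0.22)^2 − 1) × 100% ≈ 48.8%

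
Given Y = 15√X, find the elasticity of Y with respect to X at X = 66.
Elasticity = 1/2

Elasticity = (dY/dX) · (X/Y)

dY/dX = 15/(2·√X)
At X = 66: dY/dX = 5·√66/44, Y = 15·√66

Elasticity = (5·√66/44) · (66 / (15·√66)) = 1/2

Interpretation: for a small percentage change in X, the percentage change in Y is approximately 0.50 times as large.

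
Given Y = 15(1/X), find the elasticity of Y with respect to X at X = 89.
Elasticity = -1

Elasticity = (dY/dX) · (X/Y)

dY/dX = -15/X²
At X = 89: dY/dX = -15/7921, Y = 15/89

Elasticity = (-15/7921) · (89 / (15/89)) = -1

Interpretation: for a small percentage change in X, the percentage change in Y is approximately -1.00 times as large.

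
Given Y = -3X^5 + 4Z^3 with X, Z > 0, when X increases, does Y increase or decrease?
Y decreases

Taking the partial derivative:
∂Y/∂X = -15X^4

∂Y/∂X = -15X^4 < 0 (assuming positive values)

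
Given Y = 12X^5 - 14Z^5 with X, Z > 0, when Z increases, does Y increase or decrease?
Y decreases

Taking the partial derivative:
∂Y/∂Z = -70Z^4

∂Y/∂Z = -70Z^4 < 0 (assuming positive values)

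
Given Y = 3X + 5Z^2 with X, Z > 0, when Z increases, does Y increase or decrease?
Y increases

Taking the partial derivative:
∂Y/∂Z = 10Z

∂Y/∂Z = 10Z > 0 (assuming positive values)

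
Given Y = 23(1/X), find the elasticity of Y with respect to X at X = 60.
Elasticity = -1

Elasticity = (dY/dX) · (X/Y)

dY/dX = -23/X²
At X = 60: dY/dX = -23/3600, Y = 23/60

Elasticity = (-23/3600) · (60 / (23/60)) = -1

Interpretation: for a small percentage change in X, the percentage change in Y is approximately -1.00 times as large.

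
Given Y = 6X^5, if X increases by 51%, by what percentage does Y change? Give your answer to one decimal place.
685.0%

For Y = 6X^5:
If X → X(1 + 0.51)
Then Y → Y · (1 + 0.51)^5
     ≈ Y · 7.8503

Percentage change = ((1 + 0.51)^5 − 1) × 100% ≈ 685.0%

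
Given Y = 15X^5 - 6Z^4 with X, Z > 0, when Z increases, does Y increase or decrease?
Y decreases

Taking the partial derivative:
∂Y/∂Z = -24Z^3

∂Y/∂Z = -24Z^3 < 0 (assuming positive values)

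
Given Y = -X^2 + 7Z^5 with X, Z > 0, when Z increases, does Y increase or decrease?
Y increases

Taking the partial derivative:
∂Y/∂Z = 35Z^4

∂Y/∂Z = 35Z^4 > 0 (assuming positive values)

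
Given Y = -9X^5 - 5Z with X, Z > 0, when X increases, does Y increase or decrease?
Y decreases

Taking the partial derivative:
∂Y/∂X = -45X^4

∂Y/∂X = -45X^4 < 0 (assuming positive values)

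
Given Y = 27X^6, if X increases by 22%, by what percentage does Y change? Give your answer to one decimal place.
229.7%

For Y = 27X^6:
If X → X(1 + 0.22)
Then Y → Y · (1 + 0.22)^6
     ≈ Y · 3.2973

Percentage change = ((1 + 0.22)^6 − 1) × 100% ≈ 229.7%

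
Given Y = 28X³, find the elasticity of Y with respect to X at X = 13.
Elasticity = 3

Elasticity = (dY/dX) · (X/Y)

dY/dX = 84·X²
At X = 13: dY/dX = 14196, Y = 61516

Elasticity = 14196 · (13 / 61516) = 3

Interpretation: for a small percentage change in X, the percentage change in Y is approximately 3.00 times as large.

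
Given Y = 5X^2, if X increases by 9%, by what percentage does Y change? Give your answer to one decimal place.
18.8%

For Y = 5X^2:
If X → X(1 + 0.09)
Then Y → Y · (1 + 0.09)^2
     = Y · 1.1881

Percentage change = ((1 + 0.09)^2 − 1) × 100% ≈ 18.8%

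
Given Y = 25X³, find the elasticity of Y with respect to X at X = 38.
Elasticity = 3

Elasticity = (dY/dX) · (X/Y)

dY/dX = 75·X²
At X = 38: dY/dX = 108300, Y = 1371800

Elasticity = 108300 · (38 / 1371800) = 3

Interpretation: for a small percentage change in X, the percentage change in Y is approximately 3.00 times as large.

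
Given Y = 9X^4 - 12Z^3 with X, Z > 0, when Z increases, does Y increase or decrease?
Y decreases

Taking the partial derivative:
∂Y/∂Z = -36Z^2

∂Y/∂Z = -36Z^2 < 0 (assuming positive values)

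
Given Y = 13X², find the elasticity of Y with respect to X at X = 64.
Elasticity = 2

Elasticity = (dY/dX) · (X/Y)

dY/dX = 26·X
At X = 64: dY/dX = 1664, Y = 53248

Elasticity = 1664 · (64 / 53248) = 2

Interpretation: for a small percentage change in X, the percentage change in Y is approximately 2.00 times as large.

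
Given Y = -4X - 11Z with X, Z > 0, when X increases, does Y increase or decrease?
Y decreases

Taking the partial derivative:
∂Y/∂X = -4

∂Y/∂X = -4 < 0 (assuming positive values)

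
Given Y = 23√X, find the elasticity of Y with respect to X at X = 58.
Elasticity = 1/2

Elasticity = (dY/dX) · (X/Y)

dY/dX = 23/(2·√X)
At X = 58: dY/dX = 23·√58/116, Y = 23·√58

Elasticity = (23·√58/116) · (58 / (23·√58)) = 1/2

Interpretation: for a small percentage change in X, the percentage change in Y is approximately 0.50 times as large.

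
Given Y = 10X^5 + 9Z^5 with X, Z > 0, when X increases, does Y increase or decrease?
Y increases

Taking the partial derivative:
∂Y/∂X = 50X^4

∂Y/∂X = 50X^4 > 0 (assuming positive values)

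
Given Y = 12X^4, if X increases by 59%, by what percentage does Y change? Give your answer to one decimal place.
539.1%

For Y = 12X^4:
If X → X(1 + 0.59)
Then Y → Y · (1 + 0.59)^4
     ≈ Y · 6.3913

Percentage change = ((1 + 0.59)^4 − 1) × 100% ≈ 539.1%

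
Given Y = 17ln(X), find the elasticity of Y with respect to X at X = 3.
Elasticity = 1/ln(3) ≈ 0.9102

Elasticity = (dY/dX) · (X/Y)

dY/dX = 17/X
At X = 3: dY/dX = 17/3, Y = 17·ln(3)

Elasticity = (17/3) · (3 / (17·ln(3))) = 1/ln(3) ≈ 0.9102

Interpretation: for a small percentage change in X, the percentage change in Y is approximately 0.91 times as large.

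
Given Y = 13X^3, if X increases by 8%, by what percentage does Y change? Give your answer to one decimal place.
26.0%

For Y = 13X^3:
If X → X(1 + 0.08)
Then Y → Y · (1 + 0.08)^3
     ≈ Y · 1.2597

Percentage change = ((1 + 0.08)^3 − 1) × 100% ≈ 26.0%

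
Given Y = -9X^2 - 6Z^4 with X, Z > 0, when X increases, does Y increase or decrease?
Y decreases

Taking the partial derivative:
∂Y/∂X = -18X

∂Y/∂X = -18X < 0 (assuming positive values)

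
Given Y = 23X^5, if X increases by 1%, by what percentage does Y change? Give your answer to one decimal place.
5.1%

For Y = 23X^5:
If X → X(1 + 0.01)
Then Y → Y · (1 + 0.01)^5
     ≈ Y · 1.0510

Percentage change = ((1 + 0.01)^5 − 1) × 100% ≈ 5.1%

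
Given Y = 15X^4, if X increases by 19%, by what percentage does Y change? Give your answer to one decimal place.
100.5%

For Y = 15X^4:
If X → X(1 + 0.19)
Then Y → Y · (1 + 0.19)^4
     ≈ Y · 2.0053

Percentage change = ((1 + 0.19)^4 − 1) × 100% ≈ 100.5%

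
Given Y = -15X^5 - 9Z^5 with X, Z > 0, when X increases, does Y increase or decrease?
Y decreases

Taking the partial derivative:
∂Y/∂X = -75X^4

∂Y/∂X = -75X^4 < 0 (assuming positive values)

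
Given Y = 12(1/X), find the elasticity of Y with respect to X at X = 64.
Elasticity = -1

Elasticity = (dY/dX) · (X/Y)

dY/dX = -12/X²
At X = 64: dY/dX = -3/1024, Y = 3/16

Elasticity = (-3/1024) · (64 / (3/16)) = -1

Interpretation: for a small percentage change in X, the percentage change in Y is approximately -1.00 times as large.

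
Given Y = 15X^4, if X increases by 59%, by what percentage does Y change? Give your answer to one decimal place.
539.1%

For Y = 15X^4:
If X → X(1 + 0.59)
Then Y → Y · (1 + 0.59)^4
     ≈ Y · 6.3913

Percentage change = ((1 + 0.59)^4 − 1) × 100% ≈ 539.1%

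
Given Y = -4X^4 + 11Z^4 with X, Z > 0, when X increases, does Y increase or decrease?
Y decreases

Taking the partial derivative:
∂Y/∂X = -16X^3

∂Y/∂X = -16X^3 < 0 (assuming positive values)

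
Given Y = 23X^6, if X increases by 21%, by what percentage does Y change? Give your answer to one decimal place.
213.8%

For Y = 23X^6:
If X → X(1 + 0.21)
Then Y → Y · (1 + 0.21)^6
     ≈ Y · 3.1384

Percentage change = ((1 + 0.21)^6 − 1) × 100% ≈ 213.8%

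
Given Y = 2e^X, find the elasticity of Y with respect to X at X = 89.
Elasticity = 89

Elasticity = (dY/dX) · (X/Y)

dY/dX = 2·e^X
At X = 89: dY/dX = 2·e^89, Y = 2·e^89

Elasticity = (2·e^89) · (89 / (2·e^89)) = 89

Interpretation: for a small percentage change in X, the percentage change in Y is approximately 89.00 times as large.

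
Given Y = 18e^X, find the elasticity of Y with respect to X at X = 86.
Elasticity = 86

Elasticity = (dY/dX) · (X/Y)

dY/dX = 18·e^X
At X = 86: dY/dX = 18·e^86, Y = 18·e^86

Elasticity = (18·e^86) · (86 / (18·e^86)) = 86

Interpretation: for a small percentage change in X, the percentage change in Y is approximately 86.00 times as large.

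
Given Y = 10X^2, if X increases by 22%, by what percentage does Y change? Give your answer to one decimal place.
48.8%

For Y = 10X^2:
If X → X(1 + 0.22)
Then Y → Y · (1 + 0.22)^2
     = Y · 1.4884

Percentage change = ((1 + 0.22)^2 − 1) × 100% ≈ 48.8%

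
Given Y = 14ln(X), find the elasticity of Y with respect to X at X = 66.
Elasticity = 1/ln(66) ≈ 0.2387

Elasticity = (dY/dX) · (X/Y)

dY/dX = 14/X
At X = 66: dY/dX = 7/33, Y = 14·ln(66)

Elasticity = (7/33) · (66 / (14·ln(66))) = 1/ln(66) ≈ 0.2387

Interpretation: for a small percentage change in X, the percentage change in Y is approximately 0.24 times as large.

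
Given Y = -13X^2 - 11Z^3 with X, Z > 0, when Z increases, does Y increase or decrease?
Y decreases

Taking the partial derivative:
∂Y/∂Z = -33Z^2

∂Y/∂Z = -33Z^2 < 0 (assuming positive values)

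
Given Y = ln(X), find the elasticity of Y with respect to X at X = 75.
Elasticity = 1/ln(75) ≈ 0.2316

Elasticity = (dY/dX) · (X/Y)

dY/dX = 1/X
At X = 75: dY/dX = 1/75, Y = ln(75)

Elasticity = (1/75) · (75 / (ln(75))) = 1/ln(75) ≈ 0.2316

Interpretation: for a small percentage change in X, the percentage change in Y is approximately 0.23 times as large.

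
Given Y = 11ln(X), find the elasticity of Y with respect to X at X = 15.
Elasticity = 1/ln(15) ≈ 0.3693

Elasticity = (dY/dX) · (X/Y)

dY/dX = 11/X
At X = 15: dY/dX = 11/15, Y = 11·ln(15)

Elasticity = (11/15) · (15 / (11·ln(15))) = 1/ln(15) ≈ 0.3693

Interpretation: for a small percentage change in X, the percentage change in Y is approximately 0.37 times as large.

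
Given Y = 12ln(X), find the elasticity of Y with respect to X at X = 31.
Elasticity = 1/ln(31) ≈ 0.2912

Elasticity = (dY/dX) · (X/Y)

dY/dX = 12/X
At X = 31: dY/dX = 12/31, Y = 12·ln(31)

Elasticity = (12/31) · (31 / (12·ln(31))) = 1/ln(31) ≈ 0.2912

Interpretation: for a small percentage change in X, the percentage change in Y is approximately 0.29 times as large.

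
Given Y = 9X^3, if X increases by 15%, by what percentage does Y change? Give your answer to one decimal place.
52.1%

For Y = 9X^3:
If X → X(1 + 0.15)
Then Y → Y · (1 + 0.15)^3
     ≈ Y · 1.5209

Percentage change = ((1 + 0.15)^3 − 1) × 100% ≈ 52.1%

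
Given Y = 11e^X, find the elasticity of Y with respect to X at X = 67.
Elasticity = 67

Elasticity = (dY/dX) · (X/Y)

dY/dX = 11·e^X
At X = 67: dY/dX = 11·e^67, Y = 11·e^67

Elasticity = (11·e^67) · (67 / (11·e^67)) = 67

Interpretation: for a small percentage change in X, the percentage change in Y is approximately 67.00 times as large.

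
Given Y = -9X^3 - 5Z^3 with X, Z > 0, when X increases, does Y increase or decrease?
Y decreases

Taking the partial derivative:
∂Y/∂X = -27X^2

∂Y/∂X = -27X^2 < 0 (assuming positive values)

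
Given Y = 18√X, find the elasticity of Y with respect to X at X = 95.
Elasticity = 1/2

Elasticity = (dY/dX) · (X/Y)

dY/dX = 9/√X
At X = 95: dY/dX = 9·√95/95, Y = 18·√95

Elasticity = (9·√95/95) · (95 / (18·√95)) = 1/2

Interpretation: for a small percentage change in X, the percentage change in Y is approximately 0.50 times as large.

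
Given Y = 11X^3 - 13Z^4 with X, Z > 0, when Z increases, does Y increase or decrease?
Y decreases

Taking the partial derivative:
∂Y/∂Z = -52Z^3

∂Y/∂Z = -52Z^3 < 0 (assuming positive values)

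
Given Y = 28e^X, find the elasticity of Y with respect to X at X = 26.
Elasticity = 26

Elasticity = (dY/dX) · (X/Y)

dY/dX = 28·e^X
At X = 26: dY/dX = 28·e^26, Y = 28·e^26

Elasticity = (28·e^26) · (26 / (28·e^26)) = 26

Interpretation: for a small percentage change in X, the percentage change in Y is approximately 26.00 times as large.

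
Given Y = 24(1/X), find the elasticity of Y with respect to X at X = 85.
Elasticity = -1

Elasticity = (dY/dX) · (X/Y)

dY/dX = -24/X²
At X = 85: dY/dX = -24/7225, Y = 24/85

Elasticity = (-24/7225) · (85 / (24/85)) = -1

Interpretation: for a small percentage change in X, the percentage change in Y is approximately -1.00 times as large.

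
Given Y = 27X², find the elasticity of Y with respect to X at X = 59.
Elasticity = 2

Elasticity = (dY/dX) · (X/Y)

dY/dX = 54·X
At X = 59: dY/dX = 3186, Y = 93987

Elasticity = 3186 · (59 / 93987) = 2

Interpretation: for a small percentage change in X, the percentage change in Y is approximately 2.00 times as large.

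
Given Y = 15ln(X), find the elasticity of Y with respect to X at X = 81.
Elasticity = 1/ln(81) ≈ 0.2276

Elasticity = (dY/dX) · (X/Y)

dY/dX = 15/X
At X = 81: dY/dX = 5/27, Y = 15·ln(81)

Elasticity = (5/27) · (81 / (15·ln(81))) = 1/ln(81) ≈ 0.2276

Interpretation: for a small percentage change in X, the percentage change in Y is approximately 0.23 times as large.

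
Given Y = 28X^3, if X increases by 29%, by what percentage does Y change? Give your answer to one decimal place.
114.7%

For Y = 28X^3:
If X → X(1 + 0.29)
Then Y → Y · (1 + 0.29)^3
     ≈ Y · 2.1467

Percentage change = ((1 + 0.29)^3 − 1) × 100% ≈ 114.7%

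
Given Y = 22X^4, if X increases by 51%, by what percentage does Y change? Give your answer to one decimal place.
419.9%

For Y = 22X^4:
If X → X(1 + 0.51)
Then Y → Y · (1 + 0.51)^4
     ≈ Y · 5.1989

Percentage change = ((1 + 0.51)^4 − 1) × 100% ≈ 419.9%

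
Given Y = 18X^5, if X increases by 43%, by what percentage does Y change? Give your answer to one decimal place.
498.0%

For Y = 18X^5:
If X → X(1 + 0.43)
Then Y → Y · (1 + 0.43)^5
     ≈ Y · 5.9797

Percentage change = ((1 + 0.43)^5 − 1) × 100% ≈ 498.0%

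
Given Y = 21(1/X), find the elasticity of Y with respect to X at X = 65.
Elasticity = -1

Elasticity = (dY/dX) · (X/Y)

dY/dX = -21/X²
At X = 65: dY/dX = -21/4225, Y = 21/65

Elasticity = (-21/4225) · (65 / (21/65)) = -1

Interpretation: for a small percentage change in X, the percentage change in Y is approximately -1.00 times as large.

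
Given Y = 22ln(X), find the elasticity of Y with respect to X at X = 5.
Elasticity = 1/ln(5) ≈ 0.6213

Elasticity = (dY/dX) · (X/Y)

dY/dX = 22/X
At X = 5: dY/dX = 22/5, Y = 22·ln(5)

Elasticity = (22/5) · (5 / (22·ln(5))) = 1/ln(5) ≈ 0.6213

Interpretation: for a small percentage change in X, the percentage change in Y is approximately 0.62 times as large.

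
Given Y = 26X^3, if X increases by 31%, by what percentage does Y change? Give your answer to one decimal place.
124.8%

For Y = 26X^3:
If X → X(1 + 0.31)
Then Y → Y · (1 + 0.31)^3
     ≈ Y · 2.2481

Percentage change = ((1 + 0.31)^3 − 1) × 100% ≈ 124.8%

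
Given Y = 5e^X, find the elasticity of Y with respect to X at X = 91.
Elasticity = 91

Elasticity = (dY/dX) · (X/Y)

dY/dX = 5·e^X
At X = 91: dY/dX = 5·e^91, Y = 5·e^91

Elasticity = (5·e^91) · (91 / (5·e^91)) = 91

Interpretation: for a small percentage change in X, the percentage change in Y is approximately 91.00 times as large.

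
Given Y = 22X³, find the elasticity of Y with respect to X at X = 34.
Elasticity = 3

Elasticity = (dY/dX) · (X/Y)

dY/dX = 66·X²
At X = 34: dY/dX = 76296, Y = 864688

Elasticity = 76296 · (34 / 864688) = 3

Interpretation: for a small percentage change in X, the percentage change in Y is approximately 3.00 times as large.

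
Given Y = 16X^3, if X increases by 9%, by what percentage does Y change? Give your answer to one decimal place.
29.5%

For Y = 16X^3:
If X → X(1 + 0.09)
Then Y → Y · (1 + 0.09)^3
     ≈ Y · 1.2950

Percentage change = ((1 + 0.09)^3 − 1) × 100% ≈ 29.5%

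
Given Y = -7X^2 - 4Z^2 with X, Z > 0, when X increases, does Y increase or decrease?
Y decreases

Taking the partial derivative:
∂Y/∂X = -14X

∂Y/∂X = -14X < 0 (assuming positive values)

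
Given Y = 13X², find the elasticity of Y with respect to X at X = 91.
Elasticity = 2

Elasticity = (dY/dX) · (X/Y)

dY/dX = 26·X
At X = 91: dY/dX = 2366, Y = 107653

Elasticity = 2366 · (91 / 107653) = 2

Interpretation: for a small percentage change in X, the percentage change in Y is approximately 2.00 times as large.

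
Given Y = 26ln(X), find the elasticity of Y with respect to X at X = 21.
Elasticity = 1/ln(21) ≈ 0.3285

Elasticity = (dY/dX) · (X/Y)

dY/dX = 26/X
At X = 21: dY/dX = 26/21, Y = 26·ln(21)

Elasticity = (26/21) · (21 / (26·ln(21))) = 1/ln(21) ≈ 0.3285

Interpretation: for a small percentage change in X, the percentage change in Y is approximately 0.33 times as large.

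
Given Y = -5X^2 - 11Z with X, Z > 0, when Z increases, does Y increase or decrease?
Y decreases

Taking the partial derivative:
∂Y/∂Z = -11

∂Y/∂Z = -11 < 0 (assuming positive values)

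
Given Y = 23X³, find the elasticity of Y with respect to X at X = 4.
Elasticity = 3

Elasticity = (dY/dX) · (X/Y)

dY/dX = 69·X²
At X = 4: dY/dX = 1104, Y = 1472

Elasticity = 1104 · (4 / 1472) = 3

Interpretation: for a small percentage change in X, the percentage change in Y is approximately 3.00 times as large.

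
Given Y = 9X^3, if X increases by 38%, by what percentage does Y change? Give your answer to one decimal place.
162.8%

For Y = 9X^3:
If X → X(1 + 0.38)
Then Y → Y · (1 + 0.38)^3
     ≈ Y · 2.6281

Percentage change = ((1 + 0.38)^3 − 1) × 100% ≈ 162.8%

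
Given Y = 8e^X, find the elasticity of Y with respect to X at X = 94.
Elasticity = 94

Elasticity = (dY/dX) · (X/Y)

dY/dX = 8·e^X
At X = 94: dY/dX = 8·e^94, Y = 8·e^94

Elasticity = (8·e^94) · (94 / (8·e^94)) = 94

Interpretation: for a small percentage change in X, the percentage change in Y is approximately 94.00 times as large.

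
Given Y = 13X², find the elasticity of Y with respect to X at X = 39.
Elasticity = 2

Elasticity = (dY/dX) · (X/Y)

dY/dX = 26·X
At X = 39: dY/dX = 1014, Y = 19773

Elasticity = 1014 · (39 / 19773) = 2

Interpretation: for a small percentage change in X, the percentage change in Y is approximately 2.00 times as large.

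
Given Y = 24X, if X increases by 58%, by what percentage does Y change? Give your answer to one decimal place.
58.0%

For Y = 24X:
If X → X(1 + 0.58)
Then Y → Y · (1 + 0.58)^1
     = Y · 1.5800

Percentage change = ((1 + 0.58)^1 − 1) × 100% = 58.0%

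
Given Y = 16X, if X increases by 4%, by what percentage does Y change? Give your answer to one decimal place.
4.0%

For Y = 16X:
If X → X(1 + 0.04)
Then Y → Y · (1 + 0.04)^1
     = Y · 1.0400

Percentage change = ((1 + 0.04)^1 − 1) × 100% = 4.0%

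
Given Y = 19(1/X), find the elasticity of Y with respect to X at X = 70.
Elasticity = -1

Elasticity = (dY/dX) · (X/Y)

dY/dX = -19/X²
At X = 70: dY/dX = -19/4900, Y = 19/70

Elasticity = (-19/4900) · (70 / (19/70)) = -1

Interpretation: for a small percentage change in X, the percentage change in Y is approximately -1.00 times as large.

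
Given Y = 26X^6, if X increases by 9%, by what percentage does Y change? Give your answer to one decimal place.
67.7%

For Y = 26X^6:
If X → X(1 + 0.09)
Then Y → Y · (1 + 0.09)^6
     ≈ Y · 1.6771

Percentage change = ((1 + 0.09)^6 − 1) × 100% ≈ 67.7%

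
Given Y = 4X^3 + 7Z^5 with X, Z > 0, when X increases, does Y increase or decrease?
Y increases

Taking the partial derivative:
∂Y/∂X = 12X^2

∂Y/∂X = 12X^2 > 0 (assuming positive values)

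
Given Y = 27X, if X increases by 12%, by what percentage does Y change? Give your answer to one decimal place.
12.0%

For Y = 27X:
If X → X(1 + 0.12)
Then Y → Y · (1 + 0.12)^1
     = Y · 1.1200

Percentage change = ((1 + 0.12)^1 − 1) × 100% = 12.0%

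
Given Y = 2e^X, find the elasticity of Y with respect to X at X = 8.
Elasticity = 8

Elasticity = (dY/dX) · (X/Y)

dY/dX = 2·e^X
At X = 8: dY/dX = 2·e^8, Y = 2·e^8

Elasticity = (2·e^8) · (8 / (2·e^8)) = 8

Interpretation: for a small percentage change in X, the percentage change in Y is approximately 8.00 times as large.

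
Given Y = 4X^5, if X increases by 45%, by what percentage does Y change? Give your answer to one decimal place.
541.0%

For Y = 4X^5:
If X → X(1 + 0.45)
Then Y → Y · (1 + 0.45)^5
     ≈ Y · 6.4097

Percentage change = ((1 + 0.45)^5 − 1) × 100% ≈ 541.0%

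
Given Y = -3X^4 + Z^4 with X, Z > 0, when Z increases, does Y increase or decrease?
Y increases

Taking the partial derivative:
∂Y/∂Z = 4Z^3

∂Y/∂Z = 4Z^3 > 0 (assuming positive values)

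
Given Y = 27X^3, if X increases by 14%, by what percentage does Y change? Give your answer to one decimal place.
48.2%

For Y = 27X^3:
If X → X(1 + 0.14)
Then Y → Y · (1 + 0.14)^3
     ≈ Y · 1.4815

Percentage change = ((1 + 0.14)^3 − 1) × 100% ≈ 48.2%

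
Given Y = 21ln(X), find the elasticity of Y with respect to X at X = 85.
Elasticity = 1/ln(85) ≈ 0.2251

Elasticity = (dY/dX) · (X/Y)

dY/dX = 21/X
At X = 85: dY/dX = 21/85, Y = 21·ln(85)

Elasticity = (21/85) · (85 / (21·ln(85))) = 1/ln(85) ≈ 0.2251

Interpretation: for a small percentage change in X, the percentage change in Y is approximately 0.23 times as large.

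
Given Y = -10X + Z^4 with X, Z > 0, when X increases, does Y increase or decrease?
Y decreases

Taking the partial derivative:
∂Y/∂X = -10

∂Y/∂X = -10 < 0 (assuming positive values)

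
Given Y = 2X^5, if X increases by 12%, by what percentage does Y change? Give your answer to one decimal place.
76.2%

For Y = 2X^5:
If X → X(1 + 0.12)
Then Y → Y · (1 + 0.12)^5
     ≈ Y · 1.7623

Percentage change = ((1 + 0.12)^5 − 1) × 100% ≈ 76.2%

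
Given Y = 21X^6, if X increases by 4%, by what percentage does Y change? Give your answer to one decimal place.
26.5%

For Y = 21X^6:
If X → X(1 + 0.04)
Then Y → Y · (1 + 0.04)^6
     ≈ Y · 1.2653

Percentage change = ((1 + 0.04)^6 − 1) × 100% ≈ 26.5%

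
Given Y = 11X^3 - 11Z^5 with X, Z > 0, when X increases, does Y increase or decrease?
Y increases

Taking the partial derivative:
∂Y/∂X = 33X^2

∂Y/∂X = 33X^2 > 0 (assuming positive values)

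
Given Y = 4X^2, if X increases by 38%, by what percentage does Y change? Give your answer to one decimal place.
90.4%

For Y = 4X^2:
If X → X(1 + 0.38)
Then Y → Y · (1 + 0.38)^2
     = Y · 1.9044

Percentage change = ((1 + 0.38)^2 − 1) × 100% ≈ 90.4%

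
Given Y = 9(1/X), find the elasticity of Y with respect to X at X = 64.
Elasticity = -1

Elasticity = (dY/dX) · (X/Y)

dY/dX = -9/X²
At X = 64: dY/dX = -9/4096, Y = 9/64

Elasticity = (-9/4096) · (64 / (9/64)) = -1

Interpretation: for a small percentage change in X, the percentage change in Y is approximately -1.00 times as large.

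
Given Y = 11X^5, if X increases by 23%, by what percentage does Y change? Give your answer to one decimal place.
181.5%

For Y = 11X^5:
If X → X(1 + 0.23)
Then Y → Y · (1 + 0.23)^5
     ≈ Y · 2.8153

Percentage change = ((1 + 0.23)^5 − 1) × 100% ≈ 181.5%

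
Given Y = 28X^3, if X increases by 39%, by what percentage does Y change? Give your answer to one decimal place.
168.6%

For Y = 28X^3:
If X → X(1 + 0.39)
Then Y → Y · (1 + 0.39)^3
     ≈ Y · 2.6856

Percentage change = ((1 + 0.39)^3 − 1) × 100% ≈ 168.6%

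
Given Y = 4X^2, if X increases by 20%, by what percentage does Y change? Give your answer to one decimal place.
44.0%

For Y = 4X^2:
If X → X(1 + 0.2)
Then Y → Y · (1 + 0.2)^2
     = Y · 1.4400

Percentage change = ((1 + 0.2)^2 − 1) × 100% = 44.0%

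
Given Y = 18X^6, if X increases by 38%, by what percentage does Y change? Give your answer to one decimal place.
590.7%

For Y = 18X^6:
If X → X(1 + 0.38)
Then Y → Y · (1 + 0.38)^6
     ≈ Y · 6.9068

Percentage change = ((1 + 0.38)^6 − 1) × 100% ≈ 590.7%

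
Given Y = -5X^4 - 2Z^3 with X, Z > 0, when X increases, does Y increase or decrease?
Y decreases

Taking the partial derivative:
∂Y/∂X = -20X^3

∂Y/∂X = -20X^3 < 0 (assuming positive values)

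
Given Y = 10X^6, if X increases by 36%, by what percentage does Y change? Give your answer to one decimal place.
532.8%

For Y = 10X^6:
If X → X(1 + 0.36)
Then Y → Y · (1 + 0.36)^6
     ≈ Y · 6.3275

Percentage change = ((1 + 0.36)^6 − 1) × 100% ≈ 532.8%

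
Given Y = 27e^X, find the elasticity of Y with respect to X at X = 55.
Elasticity = 55

Elasticity = (dY/dX) · (X/Y)

dY/dX = 27·e^X
At X = 55: dY/dX = 27·e^55, Y = 27·e^55

Elasticity = (27·e^55) · (55 / (27·e^55)) = 55

Interpretation: for a small percentage change in X, the percentage change in Y is approximately 55.00 times as large.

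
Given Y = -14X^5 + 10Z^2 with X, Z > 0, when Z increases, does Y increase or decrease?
Y increases

Taking the partial derivative:
∂Y/∂Z = 20Z

∂Y/∂Z = 20Z > 0 (assuming positive values)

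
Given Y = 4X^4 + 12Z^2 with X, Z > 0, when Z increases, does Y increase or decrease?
Y increases

Taking the partial derivative:
∂Y/∂Z = 24Z

∂Y/∂Z = 24Z > 0 (assuming positive values)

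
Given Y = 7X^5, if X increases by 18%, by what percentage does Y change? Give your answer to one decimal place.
128.8%

For Y = 7X^5:
If X → X(1 + 0.18)
Then Y → Y · (1 + 0.18)^5
     ≈ Y · 2.2878

Percentage change = ((1 + 0.18)^5 − 1) × 100% ≈ 128.8%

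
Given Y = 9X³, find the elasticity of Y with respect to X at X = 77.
Elasticity = 3

Elasticity = (dY/dX) · (X/Y)

dY/dX = 27·X²
At X = 77: dY/dX = 160083, Y = 4108797

Elasticity = 160083 · (77 / 4108797) = 3

Interpretation: for a small percentage change in X, the percentage change in Y is approximately 3.00 times as large.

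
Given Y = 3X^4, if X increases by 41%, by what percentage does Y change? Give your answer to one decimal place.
295.3%

For Y = 3X^4:
If X → X(1 + 0.41)
Then Y → Y · (1 + 0.41)^4
     ≈ Y · 3.9525

Percentage change = ((1 + 0.41)^4 − 1) × 100% ≈ 295.3%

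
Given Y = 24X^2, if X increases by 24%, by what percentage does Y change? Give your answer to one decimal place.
53.8%

For Y = 24X^2:
If X → X(1 + 0.24)
Then Y → Y · (1 + 0.24)^2
     = Y · 1.5376

Percentage change = ((1 + 0.24)^2 − 1) × 100% ≈ 53.8%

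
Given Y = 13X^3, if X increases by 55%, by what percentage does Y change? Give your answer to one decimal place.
272.4%

For Y = 13X^3:
If X → X(1 + 0.55)
Then Y → Y · (1 + 0.55)^3
     ≈ Y · 3.7239

Percentage change = ((1 + 0.55)^3 − 1) × 100% ≈ 272.4%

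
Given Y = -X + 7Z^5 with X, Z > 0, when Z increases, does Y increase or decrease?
Y increases

Taking the partial derivative:
∂Y/∂Z = 35Z^4

∂Y/∂Z = 35Z^4 > 0 (assuming positive values)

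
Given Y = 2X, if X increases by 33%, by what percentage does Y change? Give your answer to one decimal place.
33.0%

For Y = 2X:
If X → X(1 + 0.33)
Then Y → Y · (1 + 0.33)^1
     = Y · 1.3300

Percentage change = ((1 + 0.33)^1 − 1) × 100% = 33.0%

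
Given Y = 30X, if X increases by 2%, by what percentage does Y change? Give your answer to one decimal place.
2.0%

For Y = 30X:
If X → X(1 + 0.02)
Then Y → Y · (1 + 0.02)^1
     = Y · 1.0200

Percentage change = ((1 + 0.02)^1 − 1) × 100% = 2.0%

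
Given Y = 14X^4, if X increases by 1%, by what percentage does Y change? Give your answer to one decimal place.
4.1%

For Y = 14X^4:
If X → X(1 + 0.01)
Then Y → Y · (1 + 0.01)^4
     ≈ Y · 1.0406

Percentage change = ((1 + 0.01)^4 − 1) × 100% ≈ 4.1%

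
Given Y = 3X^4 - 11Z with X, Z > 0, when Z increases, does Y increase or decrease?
Y decreases

Taking the partial derivative:
∂Y/∂Z = -11

∂Y/∂Z = -11 < 0 (assuming positive values)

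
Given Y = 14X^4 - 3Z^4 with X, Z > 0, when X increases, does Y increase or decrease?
Y increases

Taking the partial derivative:
∂Y/∂X = 56X^3

∂Y/∂X = 56X^3 > 0 (assuming positive values)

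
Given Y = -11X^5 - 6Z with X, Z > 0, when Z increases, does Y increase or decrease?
Y decreases

Taking the partial derivative:
∂Y/∂Z = -6

∂Y/∂Z = -6 < 0 (assuming positive values)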